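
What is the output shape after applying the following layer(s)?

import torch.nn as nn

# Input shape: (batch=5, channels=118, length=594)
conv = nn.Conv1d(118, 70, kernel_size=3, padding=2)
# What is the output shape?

Input shape: (5, 118, 594)
Output shape: (5, 70, 596)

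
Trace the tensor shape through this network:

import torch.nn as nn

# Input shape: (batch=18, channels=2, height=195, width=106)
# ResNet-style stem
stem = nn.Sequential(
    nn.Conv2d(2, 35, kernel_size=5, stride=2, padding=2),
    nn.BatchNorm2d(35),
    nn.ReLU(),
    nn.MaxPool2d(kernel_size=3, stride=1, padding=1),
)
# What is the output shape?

Input shape: (18, 2, 195, 106)
  -> after Conv2d 5x5 stride=2: (18, 35, 98, 53)
Output shape: (18, 35, 98, 53)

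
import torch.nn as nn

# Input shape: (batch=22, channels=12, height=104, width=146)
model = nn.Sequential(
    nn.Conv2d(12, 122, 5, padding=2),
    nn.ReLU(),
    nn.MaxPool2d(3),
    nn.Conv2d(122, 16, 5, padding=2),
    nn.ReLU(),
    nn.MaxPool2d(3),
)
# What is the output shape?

Input shape: (22, 12, 104, 146)
  -> after first Conv2d: (22, 122, 104, 146)
  -> after first MaxPool2d: (22, 122, 34, 48)
  -> after second Conv2d: (22, 16, 34, 48)
Output shape: (22, 16, 11, 16)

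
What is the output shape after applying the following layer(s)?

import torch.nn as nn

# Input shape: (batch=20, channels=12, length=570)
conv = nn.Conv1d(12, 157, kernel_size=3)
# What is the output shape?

Input shape: (20, 12, 570)
Output shape: (20, 157, 568)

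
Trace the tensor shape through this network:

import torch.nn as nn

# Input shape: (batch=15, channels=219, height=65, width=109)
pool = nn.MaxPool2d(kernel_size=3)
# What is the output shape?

Input shape: (15, 219, 65, 109)
Output shape: (15, 219, 21, 36)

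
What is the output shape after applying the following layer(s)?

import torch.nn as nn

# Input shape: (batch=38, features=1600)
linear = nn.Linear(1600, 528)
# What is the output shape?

Input shape: (38, 1600)
Output shape: (38, 528)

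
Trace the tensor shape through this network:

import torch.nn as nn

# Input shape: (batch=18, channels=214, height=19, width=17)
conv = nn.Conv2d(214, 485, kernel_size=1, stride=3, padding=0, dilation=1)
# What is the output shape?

Input shape: (18, 214, 19, 17)
Output shape: (18, 485, 7, 6)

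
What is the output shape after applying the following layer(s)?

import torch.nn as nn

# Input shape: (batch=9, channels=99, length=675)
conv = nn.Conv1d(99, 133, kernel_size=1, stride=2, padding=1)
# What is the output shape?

Input shape: (9, 99, 675)
Output shape: (9, 133, 339)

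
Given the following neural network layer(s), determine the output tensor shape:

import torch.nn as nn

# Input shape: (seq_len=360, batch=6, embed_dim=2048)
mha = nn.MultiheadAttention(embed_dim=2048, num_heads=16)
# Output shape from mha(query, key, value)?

Input shape: (360, 6, 2048)
Output shape: (360, 6, 2048)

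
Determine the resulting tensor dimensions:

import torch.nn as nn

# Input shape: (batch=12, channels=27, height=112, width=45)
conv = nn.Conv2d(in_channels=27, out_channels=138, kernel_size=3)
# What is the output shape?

Input shape: (12, 27, 112, 45)
Output shape: (12, 138, 110, 43)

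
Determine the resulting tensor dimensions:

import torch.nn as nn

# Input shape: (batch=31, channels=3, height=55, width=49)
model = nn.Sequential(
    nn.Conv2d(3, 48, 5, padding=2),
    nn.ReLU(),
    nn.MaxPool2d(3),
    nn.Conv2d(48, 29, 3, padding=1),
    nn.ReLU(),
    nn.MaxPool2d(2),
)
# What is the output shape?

Input shape: (31, 3, 55, 49)
  -> after first Conv2d: (31, 48, 55, 49)
  -> after first MaxPool2d: (31, 48, 18, 16)
  -> after second Conv2d: (31, 29, 18, 16)
Output shape: (31, 29, 9, 8)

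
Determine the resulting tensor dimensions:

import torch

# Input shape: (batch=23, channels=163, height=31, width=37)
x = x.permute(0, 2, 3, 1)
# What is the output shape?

Input shape: (23, 163, 31, 37)
Output shape: (23, 31, 37, 163)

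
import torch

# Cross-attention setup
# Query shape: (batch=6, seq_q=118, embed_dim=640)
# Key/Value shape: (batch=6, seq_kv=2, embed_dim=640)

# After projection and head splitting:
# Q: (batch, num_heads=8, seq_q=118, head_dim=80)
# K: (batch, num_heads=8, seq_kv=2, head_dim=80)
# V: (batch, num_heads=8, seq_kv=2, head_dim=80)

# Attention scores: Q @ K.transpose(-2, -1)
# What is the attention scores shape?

Input shape: (6, 118, 640)
Output shape: (6, 8, 118, 2)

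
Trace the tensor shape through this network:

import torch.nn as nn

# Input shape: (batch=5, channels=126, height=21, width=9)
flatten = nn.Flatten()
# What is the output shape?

Input shape: (5, 126, 21, 9)
Output shape: (5, 23814)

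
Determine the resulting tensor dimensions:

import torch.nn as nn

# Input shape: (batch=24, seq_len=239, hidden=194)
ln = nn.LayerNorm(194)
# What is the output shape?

Input shape: (24, 239, 194)
Output shape: (24, 239, 194)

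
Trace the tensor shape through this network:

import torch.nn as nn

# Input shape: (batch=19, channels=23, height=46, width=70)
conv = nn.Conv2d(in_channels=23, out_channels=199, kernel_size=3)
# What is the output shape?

Input shape: (19, 23, 46, 70)
Output shape: (19, 199, 44, 68)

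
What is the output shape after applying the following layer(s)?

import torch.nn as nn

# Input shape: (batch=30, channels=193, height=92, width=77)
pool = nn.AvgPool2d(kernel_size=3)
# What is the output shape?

Input shape: (30, 193, 92, 77)
Output shape: (30, 193, 30, 25)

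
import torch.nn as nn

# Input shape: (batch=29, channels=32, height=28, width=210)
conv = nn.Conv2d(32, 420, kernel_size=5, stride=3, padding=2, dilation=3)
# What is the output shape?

Input shape: (29, 32, 28, 210)
Output shape: (29, 420, 7, 68)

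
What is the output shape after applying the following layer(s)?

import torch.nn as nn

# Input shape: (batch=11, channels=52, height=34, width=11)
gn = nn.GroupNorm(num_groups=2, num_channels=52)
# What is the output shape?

Input shape: (11, 52, 34, 11)
Output shape: (11, 52, 34, 11)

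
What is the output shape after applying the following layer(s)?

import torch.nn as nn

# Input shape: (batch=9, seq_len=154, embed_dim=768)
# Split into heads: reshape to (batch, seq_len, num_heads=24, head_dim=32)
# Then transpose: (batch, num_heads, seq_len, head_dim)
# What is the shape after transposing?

Input shape: (9, 154, 768)
  -> after reshape: (9, 154, 24, 32)
Output shape: (9, 24, 154, 32)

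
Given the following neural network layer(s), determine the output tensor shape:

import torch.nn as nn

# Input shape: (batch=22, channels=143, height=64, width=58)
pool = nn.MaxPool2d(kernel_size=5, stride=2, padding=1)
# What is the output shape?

Input shape: (22, 143, 64, 58)
Output shape: (22, 143, 31, 28)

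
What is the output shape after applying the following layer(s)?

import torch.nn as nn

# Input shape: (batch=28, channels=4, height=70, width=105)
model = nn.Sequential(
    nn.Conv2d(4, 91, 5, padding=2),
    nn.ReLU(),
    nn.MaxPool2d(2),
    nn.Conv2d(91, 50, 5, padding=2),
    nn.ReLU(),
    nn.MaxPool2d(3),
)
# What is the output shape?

Input shape: (28, 4, 70, 105)
  -> after first Conv2d: (28, 91, 70, 105)
  -> after first MaxPool2d: (28, 91, 35, 52)
  -> after second Conv2d: (28, 50, 35, 52)
Output shape: (28, 50, 11, 17)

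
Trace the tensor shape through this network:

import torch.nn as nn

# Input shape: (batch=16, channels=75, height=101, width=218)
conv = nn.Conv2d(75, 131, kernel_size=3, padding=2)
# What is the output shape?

Input shape: (16, 75, 101, 218)
Output shape: (16, 131, 103, 220)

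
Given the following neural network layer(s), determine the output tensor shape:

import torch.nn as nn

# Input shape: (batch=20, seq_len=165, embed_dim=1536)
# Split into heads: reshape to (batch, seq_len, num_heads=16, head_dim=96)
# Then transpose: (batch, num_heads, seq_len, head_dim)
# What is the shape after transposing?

Input shape: (20, 165, 1536)
  -> after reshape: (20, 165, 16, 96)
Output shape: (20, 16, 165, 96)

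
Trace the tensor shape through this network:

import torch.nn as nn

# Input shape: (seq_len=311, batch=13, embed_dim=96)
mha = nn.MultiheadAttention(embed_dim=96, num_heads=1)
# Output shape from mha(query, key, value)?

Input shape: (311, 13, 96)
Output shape: (311, 13, 96)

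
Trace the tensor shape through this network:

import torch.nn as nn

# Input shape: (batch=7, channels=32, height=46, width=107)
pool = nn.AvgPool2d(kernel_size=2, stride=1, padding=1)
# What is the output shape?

Input shape: (7, 32, 46, 107)
Output shape: (7, 32, 47, 108)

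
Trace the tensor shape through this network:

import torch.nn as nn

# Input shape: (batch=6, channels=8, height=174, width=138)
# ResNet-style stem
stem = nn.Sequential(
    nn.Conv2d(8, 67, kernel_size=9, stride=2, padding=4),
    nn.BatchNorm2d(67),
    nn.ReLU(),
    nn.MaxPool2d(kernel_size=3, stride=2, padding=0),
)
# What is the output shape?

Input shape: (6, 8, 174, 138)
  -> after Conv2d 9x9 stride=2: (6, 67, 87, 69)
Output shape: (6, 67, 43, 34)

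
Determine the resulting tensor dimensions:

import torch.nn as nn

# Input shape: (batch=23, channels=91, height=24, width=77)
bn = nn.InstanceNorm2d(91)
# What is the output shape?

Input shape: (23, 91, 24, 77)
Output shape: (23, 91, 24, 77)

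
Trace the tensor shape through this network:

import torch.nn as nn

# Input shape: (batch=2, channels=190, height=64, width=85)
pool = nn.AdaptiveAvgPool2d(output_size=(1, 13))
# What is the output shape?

Input shape: (2, 190, 64, 85)
Output shape: (2, 190, 1, 13)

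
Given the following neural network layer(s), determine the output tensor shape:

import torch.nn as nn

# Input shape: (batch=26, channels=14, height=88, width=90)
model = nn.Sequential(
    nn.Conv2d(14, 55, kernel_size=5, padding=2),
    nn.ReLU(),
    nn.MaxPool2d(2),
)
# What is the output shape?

Input shape: (26, 14, 88, 90)
  -> after Conv2d: (26, 55, 88, 90)
  -> after ReLU: (26, 55, 88, 90)
Output shape: (26, 55, 44, 45)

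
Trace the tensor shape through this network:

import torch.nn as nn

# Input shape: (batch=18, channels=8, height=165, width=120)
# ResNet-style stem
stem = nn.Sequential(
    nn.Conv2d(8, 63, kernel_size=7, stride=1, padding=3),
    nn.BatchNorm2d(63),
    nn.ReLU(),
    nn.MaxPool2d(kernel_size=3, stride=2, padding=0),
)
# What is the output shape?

Input shape: (18, 8, 165, 120)
  -> after Conv2d 7x7 stride=1: (18, 63, 165, 120)
Output shape: (18, 63, 82, 59)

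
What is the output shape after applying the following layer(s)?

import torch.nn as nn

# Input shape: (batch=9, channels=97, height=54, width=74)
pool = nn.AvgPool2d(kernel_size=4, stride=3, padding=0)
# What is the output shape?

Input shape: (9, 97, 54, 74)
Output shape: (9, 97, 17, 24)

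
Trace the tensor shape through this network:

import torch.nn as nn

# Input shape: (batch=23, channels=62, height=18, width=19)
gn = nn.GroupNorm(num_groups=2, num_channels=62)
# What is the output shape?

Input shape: (23, 62, 18, 19)
Output shape: (23, 62, 18, 19)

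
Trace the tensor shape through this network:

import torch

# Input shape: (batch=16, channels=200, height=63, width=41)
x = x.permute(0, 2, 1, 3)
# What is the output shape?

Input shape: (16, 200, 63, 41)
Output shape: (16, 63, 200, 41)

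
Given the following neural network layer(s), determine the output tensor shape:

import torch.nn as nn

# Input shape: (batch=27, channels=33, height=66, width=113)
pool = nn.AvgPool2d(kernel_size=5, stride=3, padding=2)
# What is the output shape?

Input shape: (27, 33, 66, 113)
Output shape: (27, 33, 22, 38)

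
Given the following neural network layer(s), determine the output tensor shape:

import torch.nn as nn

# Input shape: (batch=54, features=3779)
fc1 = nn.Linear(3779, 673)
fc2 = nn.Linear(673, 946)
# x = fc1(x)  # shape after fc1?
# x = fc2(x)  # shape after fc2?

Input shape: (54, 3779)
  -> after fc1: (54, 673)
Output shape: (54, 946)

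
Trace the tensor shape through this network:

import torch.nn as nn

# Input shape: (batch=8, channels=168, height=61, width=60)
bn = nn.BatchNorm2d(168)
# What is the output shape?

Input shape: (8, 168, 61, 60)
Output shape: (8, 168, 61, 60)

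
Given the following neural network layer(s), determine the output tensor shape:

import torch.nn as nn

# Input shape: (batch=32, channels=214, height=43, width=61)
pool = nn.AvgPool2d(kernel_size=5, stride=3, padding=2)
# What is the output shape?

Input shape: (32, 214, 43, 61)
Output shape: (32, 214, 15, 21)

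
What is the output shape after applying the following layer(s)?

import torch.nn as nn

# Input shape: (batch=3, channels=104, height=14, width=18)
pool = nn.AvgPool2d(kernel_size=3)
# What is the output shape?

Input shape: (3, 104, 14, 18)
Output shape: (3, 104, 4, 6)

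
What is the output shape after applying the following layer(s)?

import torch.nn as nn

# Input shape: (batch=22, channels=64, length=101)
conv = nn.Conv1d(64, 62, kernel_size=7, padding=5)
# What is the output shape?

Input shape: (22, 64, 101)
Output shape: (22, 62, 105)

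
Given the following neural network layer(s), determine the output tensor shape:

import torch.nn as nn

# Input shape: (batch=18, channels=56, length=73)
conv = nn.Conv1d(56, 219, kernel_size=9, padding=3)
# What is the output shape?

Input shape: (18, 56, 73)
Output shape: (18, 219, 71)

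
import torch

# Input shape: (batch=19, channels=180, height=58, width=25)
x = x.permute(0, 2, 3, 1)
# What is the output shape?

Input shape: (19, 180, 58, 25)
Output shape: (19, 58, 25, 180)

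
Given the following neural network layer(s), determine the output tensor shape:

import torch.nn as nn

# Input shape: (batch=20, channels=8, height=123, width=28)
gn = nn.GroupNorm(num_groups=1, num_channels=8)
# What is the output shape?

Input shape: (20, 8, 123, 28)
Output shape: (20, 8, 123, 28)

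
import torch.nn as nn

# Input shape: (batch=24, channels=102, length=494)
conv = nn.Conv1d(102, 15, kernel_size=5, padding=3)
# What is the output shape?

Input shape: (24, 102, 494)
Output shape: (24, 15, 496)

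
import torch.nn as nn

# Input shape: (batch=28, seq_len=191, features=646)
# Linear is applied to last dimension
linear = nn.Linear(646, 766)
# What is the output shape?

Input shape: (28, 191, 646)
Output shape: (28, 191, 766)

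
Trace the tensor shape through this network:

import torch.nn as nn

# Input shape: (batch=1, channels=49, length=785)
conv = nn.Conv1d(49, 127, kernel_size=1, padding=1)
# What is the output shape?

Input shape: (1, 49, 785)
Output shape: (1, 127, 787)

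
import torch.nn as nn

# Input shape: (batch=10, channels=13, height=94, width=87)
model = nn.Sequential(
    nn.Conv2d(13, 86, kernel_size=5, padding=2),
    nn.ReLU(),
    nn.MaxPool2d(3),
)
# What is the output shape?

Input shape: (10, 13, 94, 87)
  -> after Conv2d: (10, 86, 94, 87)
  -> after ReLU: (10, 86, 94, 87)
Output shape: (10, 86, 31, 29)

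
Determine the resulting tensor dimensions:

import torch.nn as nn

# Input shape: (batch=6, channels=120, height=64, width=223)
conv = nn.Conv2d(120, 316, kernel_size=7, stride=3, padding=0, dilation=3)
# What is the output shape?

Input shape: (6, 120, 64, 223)
Output shape: (6, 316, 16, 69)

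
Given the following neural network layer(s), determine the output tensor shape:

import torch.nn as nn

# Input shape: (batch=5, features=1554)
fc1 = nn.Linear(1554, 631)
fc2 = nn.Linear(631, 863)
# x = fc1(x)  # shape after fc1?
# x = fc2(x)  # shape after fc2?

Input shape: (5, 1554)
  -> after fc1: (5, 631)
Output shape: (5, 863)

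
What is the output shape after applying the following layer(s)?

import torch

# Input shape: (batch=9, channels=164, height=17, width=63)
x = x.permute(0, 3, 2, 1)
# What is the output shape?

Input shape: (9, 164, 17, 63)
Output shape: (9, 63, 17, 164)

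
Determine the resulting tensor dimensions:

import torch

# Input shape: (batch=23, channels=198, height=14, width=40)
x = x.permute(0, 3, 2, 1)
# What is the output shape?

Input shape: (23, 198, 14, 40)
Output shape: (23, 40, 14, 198)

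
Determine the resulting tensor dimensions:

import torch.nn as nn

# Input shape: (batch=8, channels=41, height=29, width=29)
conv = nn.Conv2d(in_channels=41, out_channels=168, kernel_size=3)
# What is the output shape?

Input shape: (8, 41, 29, 29)
Output shape: (8, 168, 27, 27)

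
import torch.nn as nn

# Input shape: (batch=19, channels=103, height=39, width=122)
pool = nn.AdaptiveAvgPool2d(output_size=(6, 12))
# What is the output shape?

Input shape: (19, 103, 39, 122)
Output shape: (19, 103, 6, 12)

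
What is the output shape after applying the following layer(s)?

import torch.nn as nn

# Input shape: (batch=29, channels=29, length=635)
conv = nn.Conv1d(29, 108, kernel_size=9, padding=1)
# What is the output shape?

Input shape: (29, 29, 635)
Output shape: (29, 108, 629)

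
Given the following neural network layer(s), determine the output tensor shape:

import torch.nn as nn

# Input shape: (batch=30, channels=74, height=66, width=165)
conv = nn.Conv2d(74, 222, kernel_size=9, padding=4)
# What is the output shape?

Input shape: (30, 74, 66, 165)
Output shape: (30, 222, 66, 165)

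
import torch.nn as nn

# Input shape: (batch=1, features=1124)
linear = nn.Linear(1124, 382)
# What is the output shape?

Input shape: (1, 1124)
Output shape: (1, 382)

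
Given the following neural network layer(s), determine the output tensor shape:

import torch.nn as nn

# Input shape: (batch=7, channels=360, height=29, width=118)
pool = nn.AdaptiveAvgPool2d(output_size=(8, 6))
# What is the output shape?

Input shape: (7, 360, 29, 118)
Output shape: (7, 360, 8, 6)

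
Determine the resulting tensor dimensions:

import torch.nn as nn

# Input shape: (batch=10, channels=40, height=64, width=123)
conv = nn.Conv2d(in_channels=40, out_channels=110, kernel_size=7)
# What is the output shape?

Input shape: (10, 40, 64, 123)
Output shape: (10, 110, 58, 117)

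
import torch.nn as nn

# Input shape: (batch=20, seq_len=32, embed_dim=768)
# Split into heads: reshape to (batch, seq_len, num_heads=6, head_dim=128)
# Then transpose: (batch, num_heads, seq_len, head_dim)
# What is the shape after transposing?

Input shape: (20, 32, 768)
  -> after reshape: (20, 32, 6, 128)
Output shape: (20, 6, 32, 128)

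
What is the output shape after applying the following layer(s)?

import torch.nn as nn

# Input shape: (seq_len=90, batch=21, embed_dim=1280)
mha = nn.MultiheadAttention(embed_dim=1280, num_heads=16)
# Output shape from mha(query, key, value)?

Input shape: (90, 21, 1280)
Output shape: (90, 21, 1280)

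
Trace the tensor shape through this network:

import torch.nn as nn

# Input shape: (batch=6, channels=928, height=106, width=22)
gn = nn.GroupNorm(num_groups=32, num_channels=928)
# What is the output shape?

Input shape: (6, 928, 106, 22)
Output shape: (6, 928, 106, 22)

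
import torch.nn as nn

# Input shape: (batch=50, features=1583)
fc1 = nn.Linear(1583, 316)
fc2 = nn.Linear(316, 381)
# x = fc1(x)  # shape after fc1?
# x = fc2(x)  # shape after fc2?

Input shape: (50, 1583)
  -> after fc1: (50, 316)
Output shape: (50, 381)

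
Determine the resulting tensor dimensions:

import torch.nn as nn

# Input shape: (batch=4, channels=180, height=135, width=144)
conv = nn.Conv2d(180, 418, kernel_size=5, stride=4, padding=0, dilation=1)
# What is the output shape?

Input shape: (4, 180, 135, 144)
Output shape: (4, 418, 33, 35)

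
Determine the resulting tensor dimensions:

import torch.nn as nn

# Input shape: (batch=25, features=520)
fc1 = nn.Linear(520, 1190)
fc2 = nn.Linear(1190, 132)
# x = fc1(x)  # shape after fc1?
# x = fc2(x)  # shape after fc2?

Input shape: (25, 520)
  -> after fc1: (25, 1190)
Output shape: (25, 132)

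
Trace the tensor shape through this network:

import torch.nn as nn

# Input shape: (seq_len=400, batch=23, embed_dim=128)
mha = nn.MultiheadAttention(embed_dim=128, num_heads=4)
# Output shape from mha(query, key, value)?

Input shape: (400, 23, 128)
Output shape: (400, 23, 128)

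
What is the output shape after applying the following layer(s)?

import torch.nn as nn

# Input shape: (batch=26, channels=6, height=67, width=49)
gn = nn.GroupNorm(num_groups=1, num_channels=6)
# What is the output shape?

Input shape: (26, 6, 67, 49)
Output shape: (26, 6, 67, 49)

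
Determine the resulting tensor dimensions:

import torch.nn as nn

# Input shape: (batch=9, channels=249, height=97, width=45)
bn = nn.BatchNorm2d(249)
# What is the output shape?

Input shape: (9, 249, 97, 45)
Output shape: (9, 249, 97, 45)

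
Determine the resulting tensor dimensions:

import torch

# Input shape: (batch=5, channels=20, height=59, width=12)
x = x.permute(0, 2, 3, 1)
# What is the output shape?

Input shape: (5, 20, 59, 12)
Output shape: (5, 59, 12, 20)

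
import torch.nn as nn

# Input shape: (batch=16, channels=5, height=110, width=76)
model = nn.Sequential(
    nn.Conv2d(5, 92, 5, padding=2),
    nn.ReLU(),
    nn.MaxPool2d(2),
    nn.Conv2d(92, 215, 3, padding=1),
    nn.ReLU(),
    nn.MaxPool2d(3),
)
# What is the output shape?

Input shape: (16, 5, 110, 76)
  -> after first Conv2d: (16, 92, 110, 76)
  -> after first MaxPool2d: (16, 92, 55, 38)
  -> after second Conv2d: (16, 215, 55, 38)
Output shape: (16, 215, 18, 12)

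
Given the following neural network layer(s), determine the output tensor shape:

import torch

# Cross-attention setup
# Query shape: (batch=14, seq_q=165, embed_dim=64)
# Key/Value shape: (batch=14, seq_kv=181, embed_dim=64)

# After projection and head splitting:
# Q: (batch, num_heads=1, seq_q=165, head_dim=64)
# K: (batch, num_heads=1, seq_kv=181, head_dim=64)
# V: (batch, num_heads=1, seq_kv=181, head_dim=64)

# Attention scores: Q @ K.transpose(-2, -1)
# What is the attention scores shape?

Input shape: (14, 165, 64)
Output shape: (14, 1, 165, 181)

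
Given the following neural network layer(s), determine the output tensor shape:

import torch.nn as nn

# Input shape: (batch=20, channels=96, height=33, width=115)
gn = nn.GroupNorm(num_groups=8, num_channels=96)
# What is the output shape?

Input shape: (20, 96, 33, 115)
Output shape: (20, 96, 33, 115)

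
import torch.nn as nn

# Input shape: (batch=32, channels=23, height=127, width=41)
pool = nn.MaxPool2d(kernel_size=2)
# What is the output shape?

Input shape: (32, 23, 127, 41)
Output shape: (32, 23, 63, 20)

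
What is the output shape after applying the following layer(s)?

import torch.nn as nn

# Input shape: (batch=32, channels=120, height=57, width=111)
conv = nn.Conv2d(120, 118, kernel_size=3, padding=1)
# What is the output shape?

Input shape: (32, 120, 57, 111)
Output shape: (32, 118, 57, 111)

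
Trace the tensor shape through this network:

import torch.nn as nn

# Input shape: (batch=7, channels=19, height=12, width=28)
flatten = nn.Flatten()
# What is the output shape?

Input shape: (7, 19, 12, 28)
Output shape: (7, 6384)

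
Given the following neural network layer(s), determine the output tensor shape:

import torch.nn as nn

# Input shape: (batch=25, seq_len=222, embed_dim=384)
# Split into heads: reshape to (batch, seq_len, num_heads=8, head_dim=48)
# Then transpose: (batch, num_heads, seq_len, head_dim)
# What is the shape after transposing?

Input shape: (25, 222, 384)
  -> after reshape: (25, 222, 8, 48)
Output shape: (25, 8, 222, 48)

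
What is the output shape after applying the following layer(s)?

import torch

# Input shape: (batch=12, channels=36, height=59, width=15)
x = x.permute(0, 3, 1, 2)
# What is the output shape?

Input shape: (12, 36, 59, 15)
Output shape: (12, 15, 36, 59)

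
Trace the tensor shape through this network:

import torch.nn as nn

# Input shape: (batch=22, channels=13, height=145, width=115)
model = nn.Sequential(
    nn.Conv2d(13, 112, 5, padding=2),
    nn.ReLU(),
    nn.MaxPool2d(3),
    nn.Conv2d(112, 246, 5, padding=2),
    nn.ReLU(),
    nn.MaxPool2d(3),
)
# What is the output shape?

Input shape: (22, 13, 145, 115)
  -> after first Conv2d: (22, 112, 145, 115)
  -> after first MaxPool2d: (22, 112, 48, 38)
  -> after second Conv2d: (22, 246, 48, 38)
Output shape: (22, 246, 16, 12)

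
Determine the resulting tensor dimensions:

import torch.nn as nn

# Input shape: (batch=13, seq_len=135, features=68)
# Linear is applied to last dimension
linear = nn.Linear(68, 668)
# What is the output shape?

Input shape: (13, 135, 68)
Output shape: (13, 135, 668)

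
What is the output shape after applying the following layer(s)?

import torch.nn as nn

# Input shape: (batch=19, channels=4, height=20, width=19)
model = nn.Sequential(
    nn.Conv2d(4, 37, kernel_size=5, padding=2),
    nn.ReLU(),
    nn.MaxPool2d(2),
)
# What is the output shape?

Input shape: (19, 4, 20, 19)
  -> after Conv2d: (19, 37, 20, 19)
  -> after ReLU: (19, 37, 20, 19)
Output shape: (19, 37, 10, 9)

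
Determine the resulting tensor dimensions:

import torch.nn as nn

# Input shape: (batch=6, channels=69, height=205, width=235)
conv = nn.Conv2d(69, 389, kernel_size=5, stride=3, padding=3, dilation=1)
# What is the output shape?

Input shape: (6, 69, 205, 235)
Output shape: (6, 389, 69, 79)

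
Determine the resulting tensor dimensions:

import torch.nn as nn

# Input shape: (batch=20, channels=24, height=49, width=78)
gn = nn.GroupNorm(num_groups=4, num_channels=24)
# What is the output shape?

Input shape: (20, 24, 49, 78)
Output shape: (20, 24, 49, 78)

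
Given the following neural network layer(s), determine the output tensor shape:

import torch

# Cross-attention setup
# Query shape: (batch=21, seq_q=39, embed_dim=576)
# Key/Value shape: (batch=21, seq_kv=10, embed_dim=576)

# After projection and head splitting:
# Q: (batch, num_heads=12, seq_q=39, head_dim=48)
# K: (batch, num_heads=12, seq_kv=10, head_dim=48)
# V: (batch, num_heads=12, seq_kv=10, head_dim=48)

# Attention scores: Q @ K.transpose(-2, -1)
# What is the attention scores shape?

Input shape: (21, 39, 576)
Output shape: (21, 12, 39, 10)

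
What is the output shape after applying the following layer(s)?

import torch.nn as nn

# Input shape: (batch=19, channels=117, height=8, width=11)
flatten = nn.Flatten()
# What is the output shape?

Input shape: (19, 117, 8, 11)
Output shape: (19, 10296)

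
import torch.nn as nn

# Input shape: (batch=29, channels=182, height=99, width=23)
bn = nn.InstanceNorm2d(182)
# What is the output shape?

Input shape: (29, 182, 99, 23)
Output shape: (29, 182, 99, 23)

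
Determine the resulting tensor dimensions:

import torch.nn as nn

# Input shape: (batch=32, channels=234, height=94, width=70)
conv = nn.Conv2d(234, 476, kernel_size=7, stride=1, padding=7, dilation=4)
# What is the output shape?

Input shape: (32, 234, 94, 70)
Output shape: (32, 476, 84, 60)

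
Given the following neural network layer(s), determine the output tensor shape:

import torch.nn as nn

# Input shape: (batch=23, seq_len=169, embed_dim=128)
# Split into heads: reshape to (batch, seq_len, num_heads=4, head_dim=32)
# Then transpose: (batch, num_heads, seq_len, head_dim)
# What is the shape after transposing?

Input shape: (23, 169, 128)
  -> after reshape: (23, 169, 4, 32)
Output shape: (23, 4, 169, 32)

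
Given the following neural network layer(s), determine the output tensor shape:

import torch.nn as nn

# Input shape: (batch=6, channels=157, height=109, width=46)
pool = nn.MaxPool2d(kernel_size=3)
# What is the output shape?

Input shape: (6, 157, 109, 46)
Output shape: (6, 157, 36, 15)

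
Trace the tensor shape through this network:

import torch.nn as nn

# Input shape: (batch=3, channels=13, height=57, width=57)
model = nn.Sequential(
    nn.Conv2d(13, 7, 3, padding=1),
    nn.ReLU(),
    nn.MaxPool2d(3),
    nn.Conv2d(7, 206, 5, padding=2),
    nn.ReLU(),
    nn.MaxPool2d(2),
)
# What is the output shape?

Input shape: (3, 13, 57, 57)
  -> after first Conv2d: (3, 7, 57, 57)
  -> after first MaxPool2d: (3, 7, 19, 19)
  -> after second Conv2d: (3, 206, 19, 19)
Output shape: (3, 206, 9, 9)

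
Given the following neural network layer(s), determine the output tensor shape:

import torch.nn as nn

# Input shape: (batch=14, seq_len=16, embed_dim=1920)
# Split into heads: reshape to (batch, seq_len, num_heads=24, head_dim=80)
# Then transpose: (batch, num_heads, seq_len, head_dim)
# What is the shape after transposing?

Input shape: (14, 16, 1920)
  -> after reshape: (14, 16, 24, 80)
Output shape: (14, 24, 16, 80)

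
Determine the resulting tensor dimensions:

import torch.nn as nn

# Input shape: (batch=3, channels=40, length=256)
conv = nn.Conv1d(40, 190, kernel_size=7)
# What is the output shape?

Input shape: (3, 40, 256)
Output shape: (3, 190, 250)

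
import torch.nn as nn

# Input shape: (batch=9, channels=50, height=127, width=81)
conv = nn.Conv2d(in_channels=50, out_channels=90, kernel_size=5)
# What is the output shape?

Input shape: (9, 50, 127, 81)
Output shape: (9, 90, 123, 77)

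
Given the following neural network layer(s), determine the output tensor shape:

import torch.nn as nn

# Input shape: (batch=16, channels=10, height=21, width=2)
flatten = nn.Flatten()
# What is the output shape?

Input shape: (16, 10, 21, 2)
Output shape: (16, 420)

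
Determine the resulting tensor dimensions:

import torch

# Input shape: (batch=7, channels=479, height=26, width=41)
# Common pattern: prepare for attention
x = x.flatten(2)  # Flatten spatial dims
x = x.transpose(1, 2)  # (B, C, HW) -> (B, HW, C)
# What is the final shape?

Input shape: (7, 479, 26, 41)
  -> after flatten(2): (7, 479, 1066)
Output shape: (7, 1066, 479)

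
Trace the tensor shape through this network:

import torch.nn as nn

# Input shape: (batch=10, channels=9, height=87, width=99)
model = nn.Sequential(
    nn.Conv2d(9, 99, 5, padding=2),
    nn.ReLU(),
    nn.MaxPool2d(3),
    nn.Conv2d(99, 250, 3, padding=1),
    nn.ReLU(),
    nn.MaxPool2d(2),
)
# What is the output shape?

Input shape: (10, 9, 87, 99)
  -> after first Conv2d: (10, 99, 87, 99)
  -> after first MaxPool2d: (10, 99, 29, 33)
  -> after second Conv2d: (10, 250, 29, 33)
Output shape: (10, 250, 14, 16)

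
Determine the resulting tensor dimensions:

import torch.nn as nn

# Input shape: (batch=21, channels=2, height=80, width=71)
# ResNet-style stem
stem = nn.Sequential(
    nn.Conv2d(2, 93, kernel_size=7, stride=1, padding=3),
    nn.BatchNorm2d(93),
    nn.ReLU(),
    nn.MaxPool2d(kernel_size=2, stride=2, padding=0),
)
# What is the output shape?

Input shape: (21, 2, 80, 71)
  -> after Conv2d 7x7 stride=1: (21, 93, 80, 71)
Output shape: (21, 93, 40, 35)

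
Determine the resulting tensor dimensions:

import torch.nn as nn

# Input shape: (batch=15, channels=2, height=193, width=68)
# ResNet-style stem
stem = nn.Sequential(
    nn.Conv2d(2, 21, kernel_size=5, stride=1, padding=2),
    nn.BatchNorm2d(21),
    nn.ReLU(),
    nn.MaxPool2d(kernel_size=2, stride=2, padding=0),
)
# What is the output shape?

Input shape: (15, 2, 193, 68)
  -> after Conv2d 5x5 stride=1: (15, 21, 193, 68)
Output shape: (15, 21, 96, 34)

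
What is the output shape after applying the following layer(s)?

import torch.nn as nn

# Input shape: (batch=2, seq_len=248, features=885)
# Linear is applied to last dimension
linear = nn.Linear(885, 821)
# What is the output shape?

Input shape: (2, 248, 885)
Output shape: (2, 248, 821)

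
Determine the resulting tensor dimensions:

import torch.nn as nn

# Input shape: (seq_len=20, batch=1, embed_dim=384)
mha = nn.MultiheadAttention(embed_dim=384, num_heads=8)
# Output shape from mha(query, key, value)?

Input shape: (20, 1, 384)
Output shape: (20, 1, 384)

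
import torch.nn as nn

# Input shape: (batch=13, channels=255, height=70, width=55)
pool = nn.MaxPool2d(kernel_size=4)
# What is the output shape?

Input shape: (13, 255, 70, 55)
Output shape: (13, 255, 17, 13)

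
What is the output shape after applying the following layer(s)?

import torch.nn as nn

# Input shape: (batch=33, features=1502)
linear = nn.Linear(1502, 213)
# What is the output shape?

Input shape: (33, 1502)
Output shape: (33, 213)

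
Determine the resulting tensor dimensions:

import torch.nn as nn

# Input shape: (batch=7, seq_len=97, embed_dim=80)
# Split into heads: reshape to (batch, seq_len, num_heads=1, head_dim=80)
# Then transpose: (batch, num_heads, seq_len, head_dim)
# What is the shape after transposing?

Input shape: (7, 97, 80)
  -> after reshape: (7, 97, 1, 80)
Output shape: (7, 1, 97, 80)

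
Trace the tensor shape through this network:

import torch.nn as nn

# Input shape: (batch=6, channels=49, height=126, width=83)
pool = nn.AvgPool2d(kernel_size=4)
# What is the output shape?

Input shape: (6, 49, 126, 83)
Output shape: (6, 49, 31, 20)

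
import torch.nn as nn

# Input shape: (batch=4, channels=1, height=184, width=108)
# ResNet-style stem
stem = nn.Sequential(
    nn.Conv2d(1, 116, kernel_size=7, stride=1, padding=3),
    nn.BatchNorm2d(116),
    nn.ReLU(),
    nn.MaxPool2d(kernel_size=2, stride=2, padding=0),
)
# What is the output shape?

Input shape: (4, 1, 184, 108)
  -> after Conv2d 7x7 stride=1: (4, 116, 184, 108)
Output shape: (4, 116, 92, 54)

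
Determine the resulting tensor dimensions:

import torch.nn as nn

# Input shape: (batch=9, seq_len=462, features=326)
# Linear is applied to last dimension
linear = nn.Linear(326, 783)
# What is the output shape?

Input shape: (9, 462, 326)
Output shape: (9, 462, 783)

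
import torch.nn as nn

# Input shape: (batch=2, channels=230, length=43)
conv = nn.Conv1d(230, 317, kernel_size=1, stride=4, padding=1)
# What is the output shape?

Input shape: (2, 230, 43)
Output shape: (2, 317, 12)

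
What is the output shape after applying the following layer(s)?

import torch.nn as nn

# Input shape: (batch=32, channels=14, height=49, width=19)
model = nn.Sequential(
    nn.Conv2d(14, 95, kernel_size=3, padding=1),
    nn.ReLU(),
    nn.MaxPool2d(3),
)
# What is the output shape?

Input shape: (32, 14, 49, 19)
  -> after Conv2d: (32, 95, 49, 19)
  -> after ReLU: (32, 95, 49, 19)
Output shape: (32, 95, 16, 6)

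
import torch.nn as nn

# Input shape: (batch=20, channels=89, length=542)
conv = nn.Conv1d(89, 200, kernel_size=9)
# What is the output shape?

Input shape: (20, 89, 542)
Output shape: (20, 200, 534)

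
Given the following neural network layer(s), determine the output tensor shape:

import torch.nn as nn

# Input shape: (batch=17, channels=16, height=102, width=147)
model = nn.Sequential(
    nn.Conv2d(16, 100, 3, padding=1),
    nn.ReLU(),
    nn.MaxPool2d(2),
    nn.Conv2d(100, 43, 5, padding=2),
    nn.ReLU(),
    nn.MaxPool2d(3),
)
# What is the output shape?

Input shape: (17, 16, 102, 147)
  -> after first Conv2d: (17, 100, 102, 147)
  -> after first MaxPool2d: (17, 100, 51, 73)
  -> after second Conv2d: (17, 43, 51, 73)
Output shape: (17, 43, 17, 24)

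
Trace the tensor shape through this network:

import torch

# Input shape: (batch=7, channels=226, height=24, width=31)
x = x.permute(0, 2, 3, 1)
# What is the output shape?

Input shape: (7, 226, 24, 31)
Output shape: (7, 24, 31, 226)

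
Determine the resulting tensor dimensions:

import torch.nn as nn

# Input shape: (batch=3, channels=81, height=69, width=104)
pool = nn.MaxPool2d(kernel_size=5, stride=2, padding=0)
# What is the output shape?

Input shape: (3, 81, 69, 104)
Output shape: (3, 81, 33, 50)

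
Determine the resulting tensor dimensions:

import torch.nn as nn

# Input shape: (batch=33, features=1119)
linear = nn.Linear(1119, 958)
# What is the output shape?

Input shape: (33, 1119)
Output shape: (33, 958)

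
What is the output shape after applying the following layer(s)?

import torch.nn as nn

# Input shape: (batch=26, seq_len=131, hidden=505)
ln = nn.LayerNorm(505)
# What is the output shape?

Input shape: (26, 131, 505)
Output shape: (26, 131, 505)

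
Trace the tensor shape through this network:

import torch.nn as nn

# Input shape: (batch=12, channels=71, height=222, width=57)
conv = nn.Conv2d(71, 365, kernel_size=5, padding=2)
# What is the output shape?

Input shape: (12, 71, 222, 57)
Output shape: (12, 365, 222, 57)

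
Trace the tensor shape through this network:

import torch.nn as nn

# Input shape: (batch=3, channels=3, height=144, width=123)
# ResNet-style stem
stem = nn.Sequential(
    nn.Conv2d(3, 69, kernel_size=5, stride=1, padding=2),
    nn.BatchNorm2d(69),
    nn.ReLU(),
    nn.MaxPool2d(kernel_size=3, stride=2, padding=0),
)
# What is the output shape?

Input shape: (3, 3, 144, 123)
  -> after Conv2d 5x5 stride=1: (3, 69, 144, 123)
Output shape: (3, 69, 71, 61)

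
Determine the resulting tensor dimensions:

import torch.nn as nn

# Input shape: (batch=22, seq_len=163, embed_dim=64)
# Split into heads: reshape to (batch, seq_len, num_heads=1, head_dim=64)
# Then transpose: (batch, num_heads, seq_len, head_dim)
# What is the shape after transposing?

Input shape: (22, 163, 64)
  -> after reshape: (22, 163, 1, 64)
Output shape: (22, 1, 163, 64)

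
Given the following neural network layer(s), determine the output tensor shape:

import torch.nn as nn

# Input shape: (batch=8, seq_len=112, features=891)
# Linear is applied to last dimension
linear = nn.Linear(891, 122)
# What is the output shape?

Input shape: (8, 112, 891)
Output shape: (8, 112, 122)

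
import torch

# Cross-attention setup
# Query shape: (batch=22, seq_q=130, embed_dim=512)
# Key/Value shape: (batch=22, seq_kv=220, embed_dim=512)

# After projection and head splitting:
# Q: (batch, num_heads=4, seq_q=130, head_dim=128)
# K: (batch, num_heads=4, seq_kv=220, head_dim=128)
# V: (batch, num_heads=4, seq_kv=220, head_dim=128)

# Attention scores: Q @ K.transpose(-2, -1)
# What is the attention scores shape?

Input shape: (22, 130, 512)
Output shape: (22, 4, 130, 220)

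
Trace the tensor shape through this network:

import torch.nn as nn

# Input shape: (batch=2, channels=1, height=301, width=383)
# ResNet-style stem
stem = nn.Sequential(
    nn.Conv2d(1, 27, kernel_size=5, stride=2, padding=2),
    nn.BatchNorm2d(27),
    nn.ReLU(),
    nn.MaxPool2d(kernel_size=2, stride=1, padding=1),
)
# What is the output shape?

Input shape: (2, 1, 301, 383)
  -> after Conv2d 5x5 stride=2: (2, 27, 151, 192)
Output shape: (2, 27, 152, 193)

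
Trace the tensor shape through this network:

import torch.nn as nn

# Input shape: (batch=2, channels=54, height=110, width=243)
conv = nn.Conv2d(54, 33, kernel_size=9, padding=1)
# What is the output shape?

Input shape: (2, 54, 110, 243)
Output shape: (2, 33, 104, 237)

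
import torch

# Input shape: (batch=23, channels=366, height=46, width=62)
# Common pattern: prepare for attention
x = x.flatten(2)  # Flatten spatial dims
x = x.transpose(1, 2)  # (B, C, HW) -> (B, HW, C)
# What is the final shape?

Input shape: (23, 366, 46, 62)
  -> after flatten(2): (23, 366, 2852)
Output shape: (23, 2852, 366)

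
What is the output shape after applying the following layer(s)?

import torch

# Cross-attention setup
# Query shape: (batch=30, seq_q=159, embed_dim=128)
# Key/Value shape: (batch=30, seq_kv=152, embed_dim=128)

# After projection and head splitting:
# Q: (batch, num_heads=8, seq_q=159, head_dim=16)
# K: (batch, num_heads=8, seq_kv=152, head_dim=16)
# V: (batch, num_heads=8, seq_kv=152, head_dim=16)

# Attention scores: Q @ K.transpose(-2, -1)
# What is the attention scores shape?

Input shape: (30, 159, 128)
Output shape: (30, 8, 159, 152)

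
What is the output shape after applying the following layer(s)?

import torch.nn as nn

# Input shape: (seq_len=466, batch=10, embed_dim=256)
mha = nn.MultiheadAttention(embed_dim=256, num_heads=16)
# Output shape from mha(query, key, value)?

Input shape: (466, 10, 256)
Output shape: (466, 10, 256)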